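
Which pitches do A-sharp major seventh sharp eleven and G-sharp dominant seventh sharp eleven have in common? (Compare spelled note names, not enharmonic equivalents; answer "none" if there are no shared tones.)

C##

A-sharp major seventh sharp eleven: A# C## E# G## D##
G-sharp dominant seventh sharp eleven: G# B# D# F# C##
Common to both → C##.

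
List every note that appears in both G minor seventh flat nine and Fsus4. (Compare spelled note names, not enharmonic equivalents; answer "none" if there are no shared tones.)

G minor seventh flat nine: G Bb D F Ab
Fsus4: F Bb C
Common to both → Bb, F.

Bb, F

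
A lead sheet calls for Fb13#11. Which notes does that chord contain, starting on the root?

Root Fb, quality dominant thirteenth sharp eleven:
Root: Fb
Major 3rd (3rd): Ab
Perfect 5th (5th): Cb
Minor 7th (7th): Ebb
Major 9th (9th): Gb
Augmented 11th (11th): Bb
Major 13th (13th): Db

Fb – Ab – Cb – Ebb – Gb – Bb – Db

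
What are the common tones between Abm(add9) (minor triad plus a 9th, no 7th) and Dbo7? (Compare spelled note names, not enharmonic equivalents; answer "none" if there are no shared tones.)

Abm(add9): Ab Cb Eb Bb
Dbo7: Db Fb Abb Cbb
Common to both → none.

none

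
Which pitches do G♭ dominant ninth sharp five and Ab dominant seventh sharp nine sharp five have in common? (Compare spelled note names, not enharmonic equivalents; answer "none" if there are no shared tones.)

G-flat  A-flat

G♭ dominant ninth sharp five = G-flat, B-flat, D, F-flat, A-flat.
Ab dominant seventh sharp nine sharp five = A-flat, C, E, G-flat, B.
Shared: G-flat, A-flat.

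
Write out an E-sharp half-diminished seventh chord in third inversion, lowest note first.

E-sharp half-diminished seventh = E#–G#–B–D#; third inversion → seventh (D#) lowest.

D#, E#, G#, B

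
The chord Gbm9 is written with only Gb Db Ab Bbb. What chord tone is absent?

Gbm9 = Gb, Bbb, Db, Fb, Ab. The voicing lacks the 7th (minor 7th), Fb.

Fb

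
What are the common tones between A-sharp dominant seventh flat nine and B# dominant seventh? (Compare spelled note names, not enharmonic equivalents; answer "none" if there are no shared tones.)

A-sharp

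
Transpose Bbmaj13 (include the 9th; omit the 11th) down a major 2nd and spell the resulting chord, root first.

A♭ – C – E♭ – G – B♭ – F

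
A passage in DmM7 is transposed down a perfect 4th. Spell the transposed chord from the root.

D down a perfect 4th → A. New chord: A minor-major seventh.
- root: A
- minor 3rd: C
- perfect 5th: E
- major 7th: G#

A  C  E  G#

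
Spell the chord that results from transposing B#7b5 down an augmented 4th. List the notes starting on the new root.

F#  A#  C  E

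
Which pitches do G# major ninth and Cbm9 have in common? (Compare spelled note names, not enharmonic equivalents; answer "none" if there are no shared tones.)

none

G# major ninth: G♯ B♯ D♯ F𝄪 A♯
Cbm9: C♭ E𝄫 G♭ B𝄫 D♭
Common to both → none.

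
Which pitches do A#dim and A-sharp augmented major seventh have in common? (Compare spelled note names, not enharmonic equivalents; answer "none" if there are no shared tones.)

A#

A#dim: A# C# E
A-sharp augmented major seventh: A# C## E## G##
Common to both → A#.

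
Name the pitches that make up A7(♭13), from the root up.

A, C#, E, G, F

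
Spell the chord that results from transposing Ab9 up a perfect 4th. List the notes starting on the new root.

D♭  F  A♭  C♭  E♭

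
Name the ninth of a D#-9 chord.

D#-9 is built on D#; its 9th is a major 9th above the root.
A second above D uses the letter E, and the major 9th above D# is E#.

E#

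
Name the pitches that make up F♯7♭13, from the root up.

Root F♯, quality dominant seventh flat thirteen:
root → F♯
3rd (major 3rd) → A♯
5th (perfect 5th) → C♯
7th (minor 7th) → E
13th (minor 13th) → D

F♯, A♯, C♯, E, D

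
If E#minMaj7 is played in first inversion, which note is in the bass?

G♯

E#minMaj7 in root position is E♯–G♯–B♯–D𝄪.
First inversion places the third in the bass, which is G♯.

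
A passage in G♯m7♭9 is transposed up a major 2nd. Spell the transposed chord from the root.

A major 2nd up from G# is A#, so the new chord is A# minor seventh flat nine.
- root: A#
- minor 3rd: C#
- perfect 5th: E#
- minor 7th: G#
- minor 9th: B

A# – C# – E# – G# – B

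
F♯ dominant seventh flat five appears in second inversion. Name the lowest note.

F♯ dominant seventh flat five in root position is F-sharp–A-sharp–C–E.
Second inversion places the fifth in the bass, which is C.

C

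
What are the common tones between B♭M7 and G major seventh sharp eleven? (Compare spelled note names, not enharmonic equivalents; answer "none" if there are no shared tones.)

D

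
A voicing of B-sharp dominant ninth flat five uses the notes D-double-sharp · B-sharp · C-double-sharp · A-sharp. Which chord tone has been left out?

F-sharp

B-sharp dominant ninth flat five = B-sharp, D-double-sharp, F-sharp, A-sharp, C-double-sharp. The voicing lacks the 5th (diminished 5th), F-sharp.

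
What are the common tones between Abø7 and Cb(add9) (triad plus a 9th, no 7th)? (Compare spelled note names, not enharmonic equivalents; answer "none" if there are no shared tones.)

Cb, Gb

Abø7: Ab Cb Ebb Gb
Cb(add9): Cb Eb Gb Db
Common to both → Cb, Gb.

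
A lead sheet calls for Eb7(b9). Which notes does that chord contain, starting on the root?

Eb – G – Bb – Db – Fb

Root Eb, quality dominant seventh flat nine:
Eb — root
G — major 3rd
Bb — perfect 5th
Db — minor 7th
Fb — minor 9th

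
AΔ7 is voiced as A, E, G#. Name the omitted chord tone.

C#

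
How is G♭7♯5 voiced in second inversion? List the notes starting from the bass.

In root position, G♭7♯5 is Gb–Bb–D–Fb.
Second inversion puts the fifth (D) in the bass.

D, Fb, Gb, Bb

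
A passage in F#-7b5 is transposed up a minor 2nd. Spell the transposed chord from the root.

Transposed root: F# → G (minor 2nd up). So we spell G half-diminished seventh:
Root: G
Minor 3rd (3rd): Bb
Diminished 5th (5th): Db
Minor 7th (7th): F

G – Bb – Db – F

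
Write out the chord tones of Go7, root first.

G  Bb  Db  Fb

Root G, quality diminished seventh:
Root: G
Minor 3rd (3rd): Bb
Diminished 5th (5th): Db
Diminished 7th (7th): Fb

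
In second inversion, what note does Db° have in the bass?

Abb

Db° in root position is Db–Fb–Abb.
Second inversion places the fifth in the bass, which is Abb.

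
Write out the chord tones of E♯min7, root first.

E# G# B# D#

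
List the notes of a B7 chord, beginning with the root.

Root B, quality dominant seventh:
Root: B
Major 3rd (3rd): D#
Perfect 5th (5th): F#
Minor 7th (7th): A

B, D#, F#, A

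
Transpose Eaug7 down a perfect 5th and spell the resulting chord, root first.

A, C#, E#, G

A perfect 5th down from E is A, so the new chord is A augmented seventh.
- root: A
- major 3rd: C#
- augmented 5th: E#
- minor 7th: G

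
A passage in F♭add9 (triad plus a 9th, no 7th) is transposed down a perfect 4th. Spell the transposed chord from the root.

A perfect 4th down from Fb is Cb, so the new chord is Cb added-ninth.
- root: Cb
- major 3rd: Eb
- perfect 5th: Gb
- major 9th: Db

Cb Eb Gb Db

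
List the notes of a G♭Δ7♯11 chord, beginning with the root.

G♭Δ7♯11: major seventh sharp eleven on Gb.
root → Gb
3rd (major 3rd) → Bb
5th (perfect 5th) → Db
7th (major 7th) → F
11th (augmented 11th) → C

Gb Bb Db F C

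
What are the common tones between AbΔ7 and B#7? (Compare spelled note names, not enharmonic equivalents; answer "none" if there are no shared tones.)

none

AbΔ7 = Ab, C, Eb, G.
B#7 = B#, D##, F##, A#.
Shared: none.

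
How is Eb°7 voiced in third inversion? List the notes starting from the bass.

D𝄫, E♭, G♭, B𝄫

Eb°7 = E♭–G♭–B𝄫–D𝄫; third inversion → seventh (D𝄫) lowest.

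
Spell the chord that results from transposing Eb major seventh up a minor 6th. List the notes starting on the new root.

C-flat, E-flat, G-flat, B-flat

E-flat up a minor 6th → C-flat. New chord: C-flat major seventh.
C-flat — root
E-flat — major 3rd
G-flat — perfect 5th
B-flat — major 7th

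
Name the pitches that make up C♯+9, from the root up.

C♯+9 is a dominant ninth sharp five built on C♯.
root → C♯
3rd (major 3rd) → E♯
5th (augmented 5th) → G𝄪
7th (minor 7th) → B
9th (major 9th) → D♯

C♯, E♯, G𝄪, B, D♯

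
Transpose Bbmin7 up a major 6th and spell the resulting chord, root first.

A major 6th up from Bb is G, so the new chord is G minor seventh.
root → G
3rd (minor 3rd) → Bb
5th (perfect 5th) → D
7th (minor 7th) → F

G Bb D F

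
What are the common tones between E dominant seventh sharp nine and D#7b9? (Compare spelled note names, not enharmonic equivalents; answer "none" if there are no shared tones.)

E F##

E dominant seventh sharp nine: E G# B D F##
D#7b9: D# F## A# C# E
Common to both → E, F##.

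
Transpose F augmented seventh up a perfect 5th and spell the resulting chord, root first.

F up a perfect 5th → C. New chord: C augmented seventh.
- root: C
- major 3rd: E
- augmented 5th: G♯
- minor 7th: B♭

C, E, G♯, B♭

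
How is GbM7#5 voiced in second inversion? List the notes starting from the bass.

D – F – G♭ – B♭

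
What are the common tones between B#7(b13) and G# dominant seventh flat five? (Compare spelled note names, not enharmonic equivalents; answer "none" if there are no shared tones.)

B♯  G♯

B#7(b13): B♯ D𝄪 F𝄪 A♯ G♯
G# dominant seventh flat five: G♯ B♯ D F♯
Common to both → B♯, G♯.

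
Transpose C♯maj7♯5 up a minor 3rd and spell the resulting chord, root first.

C# up a minor 3rd → E. New chord: E augmented major seventh.
Root: E
Major 3rd (3rd): G#
Augmented 5th (5th): B#
Major 7th (7th): D#

E G# B# D#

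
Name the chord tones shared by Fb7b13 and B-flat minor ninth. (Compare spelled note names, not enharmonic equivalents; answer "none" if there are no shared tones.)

Fb7b13: Fb Ab Cb Ebb Dbb
B-flat minor ninth: Bb Db F Ab C
Common to both → Ab.

Ab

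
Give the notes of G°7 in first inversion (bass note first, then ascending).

In root position, G°7 is G–Bb–Db–Fb.
First inversion puts the third (Bb) in the bass.

Bb – Db – Fb – G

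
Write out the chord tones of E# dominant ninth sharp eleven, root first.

E# – G## – B# – D# – F## – A##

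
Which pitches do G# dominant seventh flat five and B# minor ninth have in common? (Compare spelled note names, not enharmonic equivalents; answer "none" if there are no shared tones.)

G# dominant seventh flat five: G-sharp B-sharp D F-sharp
B# minor ninth: B-sharp D-sharp F-double-sharp A-sharp C-double-sharp
Common to both → B-sharp.

B-sharp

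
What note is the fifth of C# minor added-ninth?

G#

Root of C# minor added-ninth = C#. The 5th is a perfect 5th: C# up a perfect 5th → G#.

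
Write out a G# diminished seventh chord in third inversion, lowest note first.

G# diminished seventh = G♯–B–D–F; third inversion → seventh (F) lowest.

F, G♯, B, D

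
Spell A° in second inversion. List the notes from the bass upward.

In root position, A° is A–C–Eb.
Second inversion puts the fifth (Eb) in the bass.

Eb – A – C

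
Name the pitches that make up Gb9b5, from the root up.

Gb Bb Dbb Fb Ab

Gb9b5 is a dominant ninth flat five built on Gb.
Gb — root
Bb — major 3rd
Dbb — diminished 5th
Fb — minor 7th
Ab — major 9th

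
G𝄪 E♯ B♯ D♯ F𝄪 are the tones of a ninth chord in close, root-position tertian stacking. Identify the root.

E♯

Stacking in thirds gives E♯ – G𝄪 – B♯ – D♯ – F𝄪, so E♯ is the root — E♯ dominant ninth.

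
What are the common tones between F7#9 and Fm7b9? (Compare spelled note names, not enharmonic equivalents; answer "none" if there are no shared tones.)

F7#9: F A C Eb G#
Fm7b9: F Ab C Eb Gb
Common to both → F, C, Eb.

F C Eb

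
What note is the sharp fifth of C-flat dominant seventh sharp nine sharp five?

G

C-flat dominant seventh sharp nine sharp five is built on Cb; its 5th is an augmented 5th above the root.
A fifth above C uses the letter G, and the augmented 5th above Cb is G.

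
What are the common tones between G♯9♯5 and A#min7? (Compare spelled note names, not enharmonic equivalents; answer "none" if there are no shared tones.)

G♯, A♯

G♯9♯5 = G♯, B♯, D𝄪, F♯, A♯.
A#min7 = A♯, C♯, E♯, G♯.
Shared: G♯, A♯.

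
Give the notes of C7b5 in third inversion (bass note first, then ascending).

Bb, C, E, Gb

In root position, C7b5 is C–E–Gb–Bb.
Third inversion puts the seventh (Bb) in the bass.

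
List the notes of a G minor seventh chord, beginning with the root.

G minor seventh is a minor seventh built on G.
G — root
B-flat — minor 3rd
D — perfect 5th
F — minor 7th

G, B-flat, D, F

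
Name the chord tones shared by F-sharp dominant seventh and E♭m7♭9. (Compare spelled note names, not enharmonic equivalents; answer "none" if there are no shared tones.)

none

F-sharp dominant seventh: F♯ A♯ C♯ E
E♭m7♭9: E♭ G♭ B♭ D♭ F♭
Common to both → none.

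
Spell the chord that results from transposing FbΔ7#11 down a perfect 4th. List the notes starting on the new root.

Cb  Eb  Gb  Bb  F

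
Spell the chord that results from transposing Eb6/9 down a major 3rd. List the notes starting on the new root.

A major 3rd down from Eb is Cb, so the new chord is Cb six-nine.
root → Cb
3rd (major 3rd) → Eb
5th (perfect 5th) → Gb
6th (major 6th) → Ab
9th (major 9th) → Db

Cb, Eb, Gb, Ab, Db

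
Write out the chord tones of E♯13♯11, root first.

E#, G##, B#, D#, F##, A##, C##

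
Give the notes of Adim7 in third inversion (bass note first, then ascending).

Gb – A – C – Eb

In root position, Adim7 is A–C–Eb–Gb.
Third inversion puts the seventh (Gb) in the bass.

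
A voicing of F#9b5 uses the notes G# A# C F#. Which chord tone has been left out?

E

F#9b5 = F#, A#, C, E, G#. The voicing lacks the 7th (minor 7th), E.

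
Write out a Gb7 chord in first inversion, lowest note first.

Gb7 = Gb–Bb–Db–Fb; first inversion → third (Bb) lowest.

Bb, Db, Fb, Gb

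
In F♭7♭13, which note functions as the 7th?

F♭7♭13 is built on Fb; its 7th is a minor 7th above the root.
A seventh above F uses the letter E, and the minor 7th above Fb is Ebb.

Ebb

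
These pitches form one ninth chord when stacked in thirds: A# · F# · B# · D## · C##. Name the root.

Stacking in thirds gives B# – D## – F# – A# – C##, so B# is the root — B# dominant ninth flat five.

B#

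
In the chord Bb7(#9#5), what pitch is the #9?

Root of Bb7(#9#5) = B♭. The 9th is an augmented 9th: B♭ up an augmented 9th → C♯.

C♯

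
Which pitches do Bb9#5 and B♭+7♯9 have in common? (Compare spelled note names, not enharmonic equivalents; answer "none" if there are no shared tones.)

Bb D F# Ab

Bb9#5: Bb D F# Ab C
B♭+7♯9: Bb D F# Ab C#
Common to both → Bb, D, F#, Ab.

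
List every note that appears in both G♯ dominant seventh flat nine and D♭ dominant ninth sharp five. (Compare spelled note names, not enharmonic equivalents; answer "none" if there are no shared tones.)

G♯ dominant seventh flat nine: G-sharp B-sharp D-sharp F-sharp A
D♭ dominant ninth sharp five: D-flat F A C-flat E-flat
Common to both → A.

A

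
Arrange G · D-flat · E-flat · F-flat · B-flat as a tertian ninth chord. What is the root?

Stacking in thirds gives E-flat – G – B-flat – D-flat – F-flat, so E-flat is the root — E-flat dominant seventh flat nine.

E-flat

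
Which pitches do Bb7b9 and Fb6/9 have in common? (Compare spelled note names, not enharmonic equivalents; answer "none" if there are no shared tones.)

Bb7b9: Bb D F Ab Cb
Fb6/9: Fb Ab Cb Db Gb
Common to both → Ab, Cb.

Ab, Cb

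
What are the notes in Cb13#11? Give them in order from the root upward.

C♭, E♭, G♭, B𝄫, D♭, F, A♭

Root C♭, quality dominant thirteenth sharp eleven:
Root: C♭
Major 3rd (3rd): E♭
Perfect 5th (5th): G♭
Minor 7th (7th): B𝄫
Major 9th (9th): D♭
Augmented 11th (11th): F
Major 13th (13th): A♭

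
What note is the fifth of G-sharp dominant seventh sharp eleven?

Root of G-sharp dominant seventh sharp eleven = G♯. The 5th is a perfect 5th: G♯ up a perfect 5th → D♯.

D♯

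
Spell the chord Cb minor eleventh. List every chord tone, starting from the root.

C-flat, E-double-flat, G-flat, B-double-flat, D-flat, F-flat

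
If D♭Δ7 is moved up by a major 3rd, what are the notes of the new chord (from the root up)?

F  A  C  E

A major 3rd up from D♭ is F, so the new chord is F major seventh.
F — root
A — major 3rd
C — perfect 5th
E — major 7th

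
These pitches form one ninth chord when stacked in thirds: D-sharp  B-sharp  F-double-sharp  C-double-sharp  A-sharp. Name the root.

Stacking in thirds gives B-sharp – D-sharp – F-double-sharp – A-sharp – C-double-sharp, so B-sharp is the root — B-sharp minor ninth.

B-sharp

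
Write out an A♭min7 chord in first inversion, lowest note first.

A♭min7 = Ab–Cb–Eb–Gb; first inversion → third (Cb) lowest.

Cb Eb Gb Ab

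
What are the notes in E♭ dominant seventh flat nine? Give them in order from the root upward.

Eb – G – Bb – Db – Fb

E♭ dominant seventh flat nine: dominant seventh flat nine on Eb.
Eb — root
G — major 3rd
Bb — perfect 5th
Db — minor 7th
Fb — minor 9th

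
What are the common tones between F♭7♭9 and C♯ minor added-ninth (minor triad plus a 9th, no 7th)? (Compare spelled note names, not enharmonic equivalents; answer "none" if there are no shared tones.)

F♭7♭9: F♭ A♭ C♭ E𝄫 G𝄫
C♯ minor added-ninth: C♯ E G♯ D♯
Common to both → none.

none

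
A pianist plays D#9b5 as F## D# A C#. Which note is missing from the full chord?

D#9b5 = D#, F##, A, C#, E#. The voicing lacks the 9th (major 9th), E#.

E#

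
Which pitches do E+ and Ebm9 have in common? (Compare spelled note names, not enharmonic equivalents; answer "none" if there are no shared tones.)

E+: E G# B#
Ebm9: Eb Gb Bb Db F
Common to both → none.

none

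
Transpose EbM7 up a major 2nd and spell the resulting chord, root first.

Transposed root: E♭ → F (major 2nd up). So we spell F major seventh:
F — root
A — major 3rd
C — perfect 5th
E — major 7th

F – A – C – E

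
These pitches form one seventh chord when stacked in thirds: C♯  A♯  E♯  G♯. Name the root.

Arranged so that each adjacent pair is a third by letter name: A♯ – C♯ – E♯ – G♯.
The bottom of that stack, A♯, is the root (this is A♯ minor seventh).

A♯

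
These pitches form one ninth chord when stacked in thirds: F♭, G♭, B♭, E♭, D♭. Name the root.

Arranged so that each adjacent pair is a third by letter name: E♭ – G♭ – B♭ – D♭ – F♭.
The bottom of that stack, E♭, is the root (this is E♭ minor seventh flat nine).

E♭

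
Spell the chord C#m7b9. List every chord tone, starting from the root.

C#m7b9: minor seventh flat nine on C#.
C# — root
E — minor 3rd
G# — perfect 5th
B — minor 7th
D — minor 9th

C#, E, G#, B, D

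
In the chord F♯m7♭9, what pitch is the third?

A

F♯m7♭9 is built on F♯; its 3rd is a minor 3rd above the root.
A third above F uses the letter A, and the minor 3rd above F♯ is A.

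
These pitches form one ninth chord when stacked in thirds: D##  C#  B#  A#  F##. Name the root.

Stacking in thirds gives B# – D## – F## – A# – C#, so B# is the root — B# dominant seventh flat nine.

B#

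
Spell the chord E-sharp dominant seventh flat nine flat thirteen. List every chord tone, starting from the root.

E♯ G𝄪 B♯ D♯ F♯ C♯

E-sharp dominant seventh flat nine flat thirteen: dominant seventh flat nine flat thirteen on E♯.
root → E♯
3rd (major 3rd) → G𝄪
5th (perfect 5th) → B♯
7th (minor 7th) → D♯
9th (minor 9th) → F♯
13th (minor 13th) → C♯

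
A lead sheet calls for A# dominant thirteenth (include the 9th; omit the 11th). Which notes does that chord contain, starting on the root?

A# dominant thirteenth: dominant thirteenth on A-sharp.
root → A-sharp
3rd (major 3rd) → C-double-sharp
5th (perfect 5th) → E-sharp
7th (minor 7th) → G-sharp
9th (major 9th) → B-sharp
13th (major 13th) → F-double-sharp

A-sharp, C-double-sharp, E-sharp, G-sharp, B-sharp, F-double-sharp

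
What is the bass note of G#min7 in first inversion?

B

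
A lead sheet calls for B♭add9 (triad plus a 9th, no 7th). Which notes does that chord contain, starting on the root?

B♭add9: added-ninth on Bb.
- root: Bb
- major 3rd: D
- perfect 5th: F
- major 9th: C

Bb, D, F, C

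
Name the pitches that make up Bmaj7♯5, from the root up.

Root B, quality augmented major seventh:
- root: B
- major 3rd: D#
- augmented 5th: F##
- major 7th: A#

B – D# – F## – A#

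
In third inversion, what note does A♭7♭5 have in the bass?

A♭7♭5 = Ab–C–Ebb–Gb. Third inversion → seventh in the bass = Gb.

Gb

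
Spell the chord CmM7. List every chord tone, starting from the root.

CmM7 is a minor-major seventh built on C.
Root: C
Minor 3rd (3rd): E♭
Perfect 5th (5th): G
Major 7th (7th): B

C – E♭ – G – B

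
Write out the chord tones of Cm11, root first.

Root C, quality minor eleventh:
C — root
Eb — minor 3rd
G — perfect 5th
Bb — minor 7th
D — major 9th
F — perfect 11th

C – Eb – G – Bb – D – F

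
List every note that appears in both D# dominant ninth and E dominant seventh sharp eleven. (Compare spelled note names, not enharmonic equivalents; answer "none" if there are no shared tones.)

A-sharp

D# dominant ninth: D-sharp F-double-sharp A-sharp C-sharp E-sharp
E dominant seventh sharp eleven: E G-sharp B D A-sharp
Common to both → A-sharp.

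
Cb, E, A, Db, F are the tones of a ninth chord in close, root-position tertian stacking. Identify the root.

Stacking in thirds gives Db – F – A – Cb – E, so Db is the root — Db dominant seventh sharp nine sharp five.

Db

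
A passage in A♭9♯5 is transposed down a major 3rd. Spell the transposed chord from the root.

Transposed root: Ab → Fb (major 3rd down). So we spell Fb dominant ninth sharp five:
root → Fb
3rd (major 3rd) → Ab
5th (augmented 5th) → C
7th (minor 7th) → Ebb
9th (major 9th) → Gb

Fb  Ab  C  Ebb  Gb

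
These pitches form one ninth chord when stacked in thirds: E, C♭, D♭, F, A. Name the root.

D♭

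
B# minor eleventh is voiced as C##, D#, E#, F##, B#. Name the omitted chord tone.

The full B# minor eleventh chord is B#, D#, F##, A#, C##, E#.
Comparing with the voicing, the minor 7th (7th) — A# — is absent.

A#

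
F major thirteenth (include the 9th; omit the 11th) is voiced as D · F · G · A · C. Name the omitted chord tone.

E

The full F major thirteenth chord is F, A, C, E, G, D.
Comparing with the voicing, the major 7th (7th) — E — is absent.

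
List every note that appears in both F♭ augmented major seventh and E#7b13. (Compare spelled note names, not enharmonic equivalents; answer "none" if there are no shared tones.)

none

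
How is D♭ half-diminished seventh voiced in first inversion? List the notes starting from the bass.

D♭ half-diminished seventh = D-flat–F-flat–A-double-flat–C-flat; first inversion → third (F-flat) lowest.

F-flat – A-double-flat – C-flat – D-flat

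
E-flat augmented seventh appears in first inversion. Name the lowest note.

E-flat augmented seventh = Eb–G–B–Db. First inversion → third in the bass = G.

G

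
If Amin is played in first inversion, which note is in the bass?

Amin in root position is A–C–E.
First inversion places the third in the bass, which is C.

C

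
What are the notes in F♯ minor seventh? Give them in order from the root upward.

F♯ minor seventh is a minor seventh built on F-sharp.
F-sharp — root
A — minor 3rd
C-sharp — perfect 5th
E — minor 7th

F-sharp – A – C-sharp – E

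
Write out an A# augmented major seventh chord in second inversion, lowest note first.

A# augmented major seventh = A-sharp–C-double-sharp–E-double-sharp–G-double-sharp; second inversion → fifth (E-double-sharp) lowest.

E-double-sharp – G-double-sharp – A-sharp – C-double-sharp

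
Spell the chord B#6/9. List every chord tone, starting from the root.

B#6/9: six-nine on B♯.
Root: B♯
Major 3rd (3rd): D𝄪
Perfect 5th (5th): F𝄪
Major 6th (6th): G𝄪
Major 9th (9th): C𝄪

B♯, D𝄪, F𝄪, G𝄪, C𝄪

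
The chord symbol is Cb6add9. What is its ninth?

Cb6add9 is built on Cb; its 9th is a major 9th above the root.
A second above C uses the letter D, and the major 9th above Cb is Db.

Db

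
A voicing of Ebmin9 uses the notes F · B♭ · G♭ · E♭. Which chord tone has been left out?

D♭

Ebmin9 = E♭, G♭, B♭, D♭, F. The voicing lacks the 7th (minor 7th), D♭.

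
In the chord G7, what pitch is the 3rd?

Root of G7 = G. The 3rd is a major 3rd: G up a major 3rd → B.

B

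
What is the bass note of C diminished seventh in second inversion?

G-flat

C diminished seventh = C–E-flat–G-flat–B-double-flat. Second inversion → fifth in the bass = G-flat.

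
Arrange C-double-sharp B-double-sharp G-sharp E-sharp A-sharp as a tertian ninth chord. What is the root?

A-sharp

Arranged so that each adjacent pair is a third by letter name: A-sharp – C-double-sharp – E-sharp – G-sharp – B-double-sharp.
The bottom of that stack, A-sharp, is the root (this is A-sharp dominant seventh sharp nine).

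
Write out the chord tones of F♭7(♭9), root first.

Fb, Ab, Cb, Ebb, Gbb

F♭7(♭9): dominant seventh flat nine on Fb.
- root: Fb
- major 3rd: Ab
- perfect 5th: Cb
- minor 7th: Ebb
- minor 9th: Gbb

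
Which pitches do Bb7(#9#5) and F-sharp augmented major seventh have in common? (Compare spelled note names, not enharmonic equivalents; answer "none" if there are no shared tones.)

F#

Bb7(#9#5): Bb D F# Ab C#
F-sharp augmented major seventh: F# A# C## E#
Common to both → F#.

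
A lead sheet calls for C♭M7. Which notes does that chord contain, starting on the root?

C♭M7: major seventh on Cb.
- root: Cb
- major 3rd: Eb
- perfect 5th: Gb
- major 7th: Bb

Cb, Eb, Gb, Bb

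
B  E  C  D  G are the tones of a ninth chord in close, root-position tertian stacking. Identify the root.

Arranged so that each adjacent pair is a third by letter name: C – E – G – B – D.
The bottom of that stack, C, is the root (this is C major ninth).

C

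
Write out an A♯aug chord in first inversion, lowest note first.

C## E## A#

A♯aug = A#–C##–E##; first inversion → third (C##) lowest.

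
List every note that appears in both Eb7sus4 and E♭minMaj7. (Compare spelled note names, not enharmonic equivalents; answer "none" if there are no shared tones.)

E♭  B♭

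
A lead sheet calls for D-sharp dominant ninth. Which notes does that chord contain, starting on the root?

D-sharp  F-double-sharp  A-sharp  C-sharp  E-sharp

Root D-sharp, quality dominant ninth:
- root: D-sharp
- major 3rd: F-double-sharp
- perfect 5th: A-sharp
- minor 7th: C-sharp
- major 9th: E-sharp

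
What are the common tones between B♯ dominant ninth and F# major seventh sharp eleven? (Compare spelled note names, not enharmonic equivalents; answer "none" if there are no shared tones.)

B♯ dominant ninth = B#, D##, F##, A#, C##.
F# major seventh sharp eleven = F#, A#, C#, E#, B#.
Shared: B#, A#.

B# A#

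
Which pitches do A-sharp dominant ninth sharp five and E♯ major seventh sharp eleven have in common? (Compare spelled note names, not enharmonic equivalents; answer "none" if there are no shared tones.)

B-sharp

A-sharp dominant ninth sharp five = A-sharp, C-double-sharp, E-double-sharp, G-sharp, B-sharp.
E♯ major seventh sharp eleven = E-sharp, G-double-sharp, B-sharp, D-double-sharp, A-double-sharp.
Shared: B-sharp.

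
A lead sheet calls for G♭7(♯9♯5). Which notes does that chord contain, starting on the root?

G♭7(♯9♯5): dominant seventh sharp nine sharp five on Gb.
- root: Gb
- major 3rd: Bb
- augmented 5th: D
- minor 7th: Fb
- augmented 9th: A

Gb – Bb – D – Fb – A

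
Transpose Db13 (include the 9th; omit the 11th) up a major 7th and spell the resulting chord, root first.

C – E – G – Bb – D – A

A major 7th up from Db is C, so the new chord is C dominant thirteenth.
- root: C
- major 3rd: E
- perfect 5th: G
- minor 7th: Bb
- major 9th: D
- major 13th: A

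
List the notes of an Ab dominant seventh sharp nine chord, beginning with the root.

A-flat – C – E-flat – G-flat – B

Ab dominant seventh sharp nine: dominant seventh sharp nine on A-flat.
root → A-flat
3rd (major 3rd) → C
5th (perfect 5th) → E-flat
7th (minor 7th) → G-flat
9th (augmented 9th) → B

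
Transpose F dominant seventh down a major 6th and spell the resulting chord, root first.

A major 6th down from F is A-flat, so the new chord is A-flat dominant seventh.
root → A-flat
3rd (major 3rd) → C
5th (perfect 5th) → E-flat
7th (minor 7th) → G-flat

A-flat, C, E-flat, G-flat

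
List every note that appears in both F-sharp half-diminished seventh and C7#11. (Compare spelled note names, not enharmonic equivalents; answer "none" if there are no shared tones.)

F-sharp half-diminished seventh = F#, A, C, E.
C7#11 = C, E, G, Bb, F#.
Shared: F#, C, E.

F# – C – E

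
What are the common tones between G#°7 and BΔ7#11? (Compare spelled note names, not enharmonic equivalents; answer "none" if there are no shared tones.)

G#°7: G# B D F
BΔ7#11: B D# F# A# E#
Common to both → B.

B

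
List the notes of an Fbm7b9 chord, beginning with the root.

Fb, Abb, Cb, Ebb, Gbb

Fbm7b9 is a minor seventh flat nine built on Fb.
Root: Fb
Minor 3rd (3rd): Abb
Perfect 5th (5th): Cb
Minor 7th (7th): Ebb
Minor 9th (9th): Gbb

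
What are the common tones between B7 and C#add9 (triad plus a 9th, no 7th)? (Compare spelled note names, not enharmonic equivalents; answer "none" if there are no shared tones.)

D♯

B7 = B, D♯, F♯, A.
C#add9 = C♯, E♯, G♯, D♯.
Shared: D♯.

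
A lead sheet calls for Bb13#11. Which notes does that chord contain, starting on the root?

Bb, D, F, Ab, C, E, G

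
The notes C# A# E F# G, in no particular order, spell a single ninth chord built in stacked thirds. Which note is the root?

Stacking in thirds gives F# – A# – C# – E – G, so F# is the root — F# dominant seventh flat nine.

F#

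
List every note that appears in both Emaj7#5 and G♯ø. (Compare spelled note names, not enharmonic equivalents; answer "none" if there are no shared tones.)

G#

Emaj7#5: E G# B# D#
G♯ø: G# B D F#
Common to both → G#.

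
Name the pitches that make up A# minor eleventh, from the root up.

Root A#, quality minor eleventh:
root → A#
3rd (minor 3rd) → C#
5th (perfect 5th) → E#
7th (minor 7th) → G#
9th (major 9th) → B#
11th (perfect 11th) → D#

A# C# E# G# B# D#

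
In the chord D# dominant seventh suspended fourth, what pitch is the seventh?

D# dominant seventh suspended fourth is built on D-sharp; its 7th is a minor 7th above the root.
A seventh above D uses the letter C, and the minor 7th above D-sharp is C-sharp.

C-sharp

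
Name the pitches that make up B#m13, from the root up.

Root B#, quality minor thirteenth:
Root: B#
Minor 3rd (3rd): D#
Perfect 5th (5th): F##
Minor 7th (7th): A#
Major 9th (9th): C##
Perfect 11th (11th): E#
Major 13th (13th): G##

B# – D# – F## – A# – C## – E# – G##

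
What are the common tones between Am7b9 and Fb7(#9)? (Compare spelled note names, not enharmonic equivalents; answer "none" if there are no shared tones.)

G

Am7b9: A C E G Bb
Fb7(#9): Fb Ab Cb Ebb G
Common to both → G.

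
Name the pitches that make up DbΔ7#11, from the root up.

Root Db, quality major seventh sharp eleven:
Root: Db
Major 3rd (3rd): F
Perfect 5th (5th): Ab
Major 7th (7th): C
Augmented 11th (11th): G

Db – F – Ab – C – G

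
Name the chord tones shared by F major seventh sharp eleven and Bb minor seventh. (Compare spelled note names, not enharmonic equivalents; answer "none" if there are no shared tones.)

F major seventh sharp eleven: F A C E B
Bb minor seventh: Bb Db F Ab
Common to both → F.

F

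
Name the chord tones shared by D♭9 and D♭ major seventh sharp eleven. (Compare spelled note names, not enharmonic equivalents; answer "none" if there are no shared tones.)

D♭9 = D♭, F, A♭, C♭, E♭.
D♭ major seventh sharp eleven = D♭, F, A♭, C, G.
Shared: D♭, F, A♭.

D♭, F, A♭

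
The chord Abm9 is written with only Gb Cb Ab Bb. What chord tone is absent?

Eb

Abm9 = Ab, Cb, Eb, Gb, Bb. The voicing lacks the 5th (perfect 5th), Eb.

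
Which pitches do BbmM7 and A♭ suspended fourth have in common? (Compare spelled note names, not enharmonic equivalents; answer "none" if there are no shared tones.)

Db

BbmM7 = Bb, Db, F, A.
A♭ suspended fourth = Ab, Db, Eb.
Shared: Db.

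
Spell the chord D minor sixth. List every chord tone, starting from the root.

D, F, A, B

Root D, quality minor sixth:
Root: D
Minor 3rd (3rd): F
Perfect 5th (5th): A
Major 6th (6th): B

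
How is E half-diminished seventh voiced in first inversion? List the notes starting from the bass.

G, Bb, D, E

In root position, E half-diminished seventh is E–G–Bb–D.
First inversion puts the third (G) in the bass.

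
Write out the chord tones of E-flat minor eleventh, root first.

E-flat minor eleventh is a minor eleventh built on Eb.
root → Eb
3rd (minor 3rd) → Gb
5th (perfect 5th) → Bb
7th (minor 7th) → Db
9th (major 9th) → F
11th (perfect 11th) → Ab

Eb Gb Bb Db F Ab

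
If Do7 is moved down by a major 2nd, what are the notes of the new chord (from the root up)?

C – Eb – Gb – Bbb

D down a major 2nd → C. New chord: C diminished seventh.
root → C
3rd (minor 3rd) → Eb
5th (diminished 5th) → Gb
7th (diminished 7th) → Bbb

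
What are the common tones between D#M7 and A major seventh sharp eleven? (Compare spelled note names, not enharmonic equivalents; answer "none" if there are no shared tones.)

D♯

D#M7: D♯ F𝄪 A♯ C𝄪
A major seventh sharp eleven: A C♯ E G♯ D♯
Common to both → D♯.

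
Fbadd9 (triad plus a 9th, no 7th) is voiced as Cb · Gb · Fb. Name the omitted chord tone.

Ab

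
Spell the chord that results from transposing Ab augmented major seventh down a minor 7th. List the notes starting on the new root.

Ab down a minor 7th → Bb. New chord: Bb augmented major seventh.
Bb — root
D — major 3rd
F# — augmented 5th
A — major 7th

Bb – D – F# – A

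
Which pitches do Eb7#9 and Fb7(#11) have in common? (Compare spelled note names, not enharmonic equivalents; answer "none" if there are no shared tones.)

Eb7#9: Eb G Bb Db F#
Fb7(#11): Fb Ab Cb Ebb Bb
Common to both → Bb.

Bb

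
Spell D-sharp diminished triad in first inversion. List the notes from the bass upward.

D-sharp diminished triad = D-sharp–F-sharp–A; first inversion → third (F-sharp) lowest.

F-sharp  A  D-sharp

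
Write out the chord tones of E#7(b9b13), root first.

E#7(b9b13) is a dominant seventh flat nine flat thirteen built on E#.
- root: E#
- major 3rd: G##
- perfect 5th: B#
- minor 7th: D#
- minor 9th: F#
- minor 13th: C#

E# – G## – B# – D# – F# – C#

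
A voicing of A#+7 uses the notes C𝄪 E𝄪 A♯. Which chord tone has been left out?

G♯

The full A#+7 chord is A♯, C𝄪, E𝄪, G♯.
Comparing with the voicing, the minor 7th (7th) — G♯ — is absent.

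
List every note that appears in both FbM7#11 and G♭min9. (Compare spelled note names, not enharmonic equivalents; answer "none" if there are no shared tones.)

FbM7#11: Fb Ab Cb Eb Bb
G♭min9: Gb Bbb Db Fb Ab
Common to both → Fb, Ab.

Fb – Ab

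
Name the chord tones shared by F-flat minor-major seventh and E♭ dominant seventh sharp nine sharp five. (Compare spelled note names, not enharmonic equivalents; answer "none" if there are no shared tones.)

F-flat minor-major seventh: F-flat A-double-flat C-flat E-flat
E♭ dominant seventh sharp nine sharp five: E-flat G B D-flat F-sharp
Common to both → E-flat.

E-flat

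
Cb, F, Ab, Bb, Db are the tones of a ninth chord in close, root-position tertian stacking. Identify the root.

Stacking in thirds gives Bb – Db – F – Ab – Cb, so Bb is the root — Bb minor seventh flat nine.

Bb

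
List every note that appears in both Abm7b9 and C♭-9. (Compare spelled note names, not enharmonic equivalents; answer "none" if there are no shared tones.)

C♭, G♭, B𝄫

Abm7b9: A♭ C♭ E♭ G♭ B𝄫
C♭-9: C♭ E𝄫 G♭ B𝄫 D♭
Common to both → C♭, G♭, B𝄫.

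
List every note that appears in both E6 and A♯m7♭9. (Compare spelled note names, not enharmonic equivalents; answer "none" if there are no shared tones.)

E6: E G♯ B C♯
A♯m7♭9: A♯ C♯ E♯ G♯ B
Common to both → G♯, B, C♯.

G♯ – B – C♯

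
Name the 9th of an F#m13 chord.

G#

F#m13 is built on F#; its 9th is a major 9th above the root.
A second above F uses the letter G, and the major 9th above F# is G#.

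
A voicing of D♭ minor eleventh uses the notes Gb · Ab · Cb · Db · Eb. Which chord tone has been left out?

Fb

D♭ minor eleventh = Db, Fb, Ab, Cb, Eb, Gb. The voicing lacks the 3rd (minor 3rd), Fb.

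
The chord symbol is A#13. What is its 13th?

A#13 is built on A#; its 13th is a major 13th above the root.
A sixth above A uses the letter F, and the major 13th above A# is F##.

F##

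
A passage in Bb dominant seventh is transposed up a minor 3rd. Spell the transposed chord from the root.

D-flat – F – A-flat – C-flat

B-flat up a minor 3rd → D-flat. New chord: D-flat dominant seventh.
D-flat — root
F — major 3rd
A-flat — perfect 5th
C-flat — minor 7th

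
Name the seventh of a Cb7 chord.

Cb7 is built on C♭; its 7th is a minor 7th above the root.
A seventh above C uses the letter B, and the minor 7th above C♭ is B𝄫.

B𝄫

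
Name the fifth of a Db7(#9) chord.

Ab

Root of Db7(#9) = Db. The 5th is a perfect 5th: Db up a perfect 5th → Ab.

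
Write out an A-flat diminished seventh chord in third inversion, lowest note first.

G𝄫  A♭  C♭  E𝄫

A-flat diminished seventh = A♭–C♭–E𝄫–G𝄫; third inversion → seventh (G𝄫) lowest.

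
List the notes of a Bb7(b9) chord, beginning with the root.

Root Bb, quality dominant seventh flat nine:
- root: Bb
- major 3rd: D
- perfect 5th: F
- minor 7th: Ab
- minor 9th: Cb

Bb – D – F – Ab – Cb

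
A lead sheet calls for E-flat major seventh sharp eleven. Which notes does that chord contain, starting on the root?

Root E-flat, quality major seventh sharp eleven:
root → E-flat
3rd (major 3rd) → G
5th (perfect 5th) → B-flat
7th (major 7th) → D
11th (augmented 11th) → A

E-flat  G  B-flat  D  A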